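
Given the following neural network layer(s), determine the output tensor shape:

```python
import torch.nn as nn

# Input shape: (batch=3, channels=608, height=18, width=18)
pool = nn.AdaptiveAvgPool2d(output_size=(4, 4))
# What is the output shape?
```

Input: (3, 608, 18, 18) -> Output: (3, 608, 4, 4)

Answer: (3, 608, 4, 4)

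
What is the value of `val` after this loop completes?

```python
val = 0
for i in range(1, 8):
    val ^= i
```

XOR of 1 to 7
`val` takes the values: 0 → 1 → 3 → 0 → 4 → 1 → 7 → 0

Answer: 0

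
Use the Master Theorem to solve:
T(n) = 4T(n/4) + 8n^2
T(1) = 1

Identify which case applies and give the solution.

a=4, b=4, f(n)=8n^2. log_4(4) = 1. Since c=2 > 1 and the regularity condition holds (4(n/4)^2 = (4/4^2)n^2 with 4/4^2 < 1), Case 3 applies: T(n) = Θ(f(n)) = O(n^2).

Answer: O(n^2) - Case 3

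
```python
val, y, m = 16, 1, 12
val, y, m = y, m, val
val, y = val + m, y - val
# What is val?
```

Trace:
`val, y, m = 16, 1, 12` → val = 16; y = 1; m = 12
`val, y, m = y, m, val` → val = 1; y = 12; m = 16
`val, y = val + m, y - val` → val = 17; y = 11
So val = 17

Answer: 17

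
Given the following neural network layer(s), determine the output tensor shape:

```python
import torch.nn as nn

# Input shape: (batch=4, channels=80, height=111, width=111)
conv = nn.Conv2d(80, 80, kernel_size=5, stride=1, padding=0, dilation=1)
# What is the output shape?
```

Input: (4, 80, 111, 111) -> Output: (4, 80, 107, 107)

Answer: (4, 80, 107, 107)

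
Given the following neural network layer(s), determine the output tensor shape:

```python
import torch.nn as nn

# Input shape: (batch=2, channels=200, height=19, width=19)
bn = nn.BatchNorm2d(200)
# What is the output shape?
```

Input: (2, 200, 19, 19) -> Output: (2, 200, 19, 19)

Answer: (2, 200, 19, 19)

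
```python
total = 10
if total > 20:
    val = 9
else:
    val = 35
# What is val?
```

Trace:
`total = 10` → total = 10
`if total > 20: ...` → total > 20 is False, take else branch → val = 35
So val = 35

Answer: 35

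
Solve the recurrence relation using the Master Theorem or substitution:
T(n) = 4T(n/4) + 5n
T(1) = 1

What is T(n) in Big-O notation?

By Master Theorem: a=4, b=4, f(n)=5n. Since log_4(4) = 1 and f(n) = Θ(n^1), Case 2 applies. T(n) = O(n log n).

Answer: O(n log n)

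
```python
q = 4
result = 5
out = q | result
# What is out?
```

Trace:
`q = 4` → q = 4
`result = 5` → result = 5
`out = q | result` → out = 5
So out = 5

Answer: 5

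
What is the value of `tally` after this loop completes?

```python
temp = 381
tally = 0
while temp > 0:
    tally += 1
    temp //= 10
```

Count digits by repeated division by 10
`tally` takes the values: 0 → 1 → 2 → 3

Answer: 3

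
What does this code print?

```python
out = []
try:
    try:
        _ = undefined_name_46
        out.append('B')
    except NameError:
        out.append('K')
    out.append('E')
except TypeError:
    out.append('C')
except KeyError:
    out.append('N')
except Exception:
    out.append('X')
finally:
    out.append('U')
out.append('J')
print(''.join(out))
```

Execution trace: 'K' (inner except NameError) → 'E' (try body, no exception) → 'U' (finally) → 'J' (after the try/except). Output: KEUJ

Answer: KEUJ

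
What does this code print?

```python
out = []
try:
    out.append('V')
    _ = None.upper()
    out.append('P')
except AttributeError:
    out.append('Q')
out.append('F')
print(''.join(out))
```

Execution trace: 'V' (try body) → 'Q' (except AttributeError) → 'F' (after the try/except). Output: VQF

Answer: VQF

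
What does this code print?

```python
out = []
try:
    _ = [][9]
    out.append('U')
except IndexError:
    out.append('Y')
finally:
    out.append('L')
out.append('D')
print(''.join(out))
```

Execution trace: 'Y' (except IndexError) → 'L' (finally) → 'D' (after the try/except). Output: YLD

Answer: YLD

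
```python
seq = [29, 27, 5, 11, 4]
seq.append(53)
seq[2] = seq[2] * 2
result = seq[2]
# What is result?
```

Trace:
`seq = [29, 27, 5, 11, 4]` → seq = [29, 27, 5, 11, 4]
`seq.append(53)` → seq = [29, 27, 5, 11, 4, 53]
`seq[2] = seq[2] * 2` → seq = [29, 27, 10, 11, 4, 53]
`result = seq[2]` → result = 10
So result = 10

Answer: 10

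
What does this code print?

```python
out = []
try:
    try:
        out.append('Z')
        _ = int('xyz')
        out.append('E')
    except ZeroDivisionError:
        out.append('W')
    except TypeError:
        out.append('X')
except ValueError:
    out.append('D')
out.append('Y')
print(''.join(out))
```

Execution trace: 'Z' (try body) → 'D' (outer except ValueError) → 'Y' (after the try/except). Output: ZDY

Answer: ZDY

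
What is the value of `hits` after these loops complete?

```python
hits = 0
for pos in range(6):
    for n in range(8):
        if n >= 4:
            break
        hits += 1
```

Inner breaks at 4, outer runs 6 times
`hits` takes the values: 0 → 1 → 2 → 3 → 4 → 5 → 6 → 7 → 8 → 9 → 10 → 11 → 12 → 13 → 14 → 15 → 16 → 17 → 18 → 19 → 20 → 21 → 22 → 23 → 24

Answer: 24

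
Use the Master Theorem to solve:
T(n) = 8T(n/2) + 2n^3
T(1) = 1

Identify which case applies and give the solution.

a=8, b=2, f(n)=2n^3. log_2(8) = 3. Since c=3 = 3, Case 2 applies: T(n) = Θ(n^log_b(a) · log n) = O(n^3 log n).

Answer: O(n^3 log n) - Case 2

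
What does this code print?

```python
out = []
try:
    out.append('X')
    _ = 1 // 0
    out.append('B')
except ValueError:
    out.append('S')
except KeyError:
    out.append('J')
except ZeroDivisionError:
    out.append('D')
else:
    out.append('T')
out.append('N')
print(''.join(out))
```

Execution trace: 'X' (try body) → 'D' (except ZeroDivisionError) → 'N' (after the try/except). Output: XDN

Answer: XDN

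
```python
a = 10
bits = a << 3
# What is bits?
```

Trace:
`a = 10` → a = 10
`bits = a << 3` → bits = 80
So bits = 80

Answer: 80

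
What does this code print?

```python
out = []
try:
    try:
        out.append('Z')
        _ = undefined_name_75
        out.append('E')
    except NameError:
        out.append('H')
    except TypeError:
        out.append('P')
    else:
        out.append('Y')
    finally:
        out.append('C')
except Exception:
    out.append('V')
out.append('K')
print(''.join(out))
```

Execution trace: 'Z' (inner try body) → 'H' (inner except NameError) → 'C' (inner finally) → 'K' (after the try/except). Output: ZHCK

Answer: ZHCK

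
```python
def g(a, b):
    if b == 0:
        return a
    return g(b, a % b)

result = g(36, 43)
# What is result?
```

g(36, 43) -> g(43, 36) -> g(36, 7) -> g(7, 1) -> g(1, 0) -> 1

Answer: 1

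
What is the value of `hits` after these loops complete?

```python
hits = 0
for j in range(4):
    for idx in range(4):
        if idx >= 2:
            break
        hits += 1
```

Inner breaks at 2, outer runs 4 times
`hits` takes the values: 0 → 1 → 2 → 3 → 4 → 5 → 6 → 7 → 8

Answer: 8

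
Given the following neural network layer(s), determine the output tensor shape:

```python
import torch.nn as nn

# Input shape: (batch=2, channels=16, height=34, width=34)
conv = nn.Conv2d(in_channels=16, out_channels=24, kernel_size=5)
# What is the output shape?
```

Input: (2, 16, 34, 34) -> Output: (2, 24, 30, 30)

Answer: (2, 24, 30, 30)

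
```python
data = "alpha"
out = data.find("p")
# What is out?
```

Trace:
`data = "alpha"` → data = 'alpha'
`out = data.find("p")` → out = 2
So out = 2

Answer: 2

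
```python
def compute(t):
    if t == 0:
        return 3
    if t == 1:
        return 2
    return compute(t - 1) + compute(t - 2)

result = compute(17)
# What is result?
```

Build up from base cases: compute(0)=3, compute(1)=2, compute(2)=5, compute(3)=7, compute(4)=12, compute(5)=19, compute(6)=31, ..., compute(17)=6155

Answer: 6155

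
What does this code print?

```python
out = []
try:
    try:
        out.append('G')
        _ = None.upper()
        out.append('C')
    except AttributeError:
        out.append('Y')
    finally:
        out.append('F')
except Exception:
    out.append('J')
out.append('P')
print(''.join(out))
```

Execution trace: 'G' (inner try body) → 'Y' (inner except AttributeError) → 'F' (inner finally) → 'P' (after the try/except). Output: GYFP

Answer: GYFP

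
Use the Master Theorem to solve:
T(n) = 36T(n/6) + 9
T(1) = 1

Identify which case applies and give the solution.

a=36, b=6, f(n)=9. log_6(36) = 2. Since c=0 < 2, Case 1 applies: T(n) = Θ(n^log_b(a)) = O(n^2).

Answer: O(n^2) - Case 1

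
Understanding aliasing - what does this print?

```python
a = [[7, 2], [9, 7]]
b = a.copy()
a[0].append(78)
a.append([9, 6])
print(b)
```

Key concept: shallow copy with nested lists.
Step by step:
`a = [[7, 2], [9, 7]]` → a = [[7, 2], [9, 7]]
`b = a.copy()` → b = [[7, 2], [9, 7]]
`a[0].append(78)` → a = [[7, 2, 78], [9, 7]]; b = [[7, 2, 78], [9, 7]]
`a.append([9, 6])` → a = [[7, 2, 78], [9, 7], [9, 6]]
`print(b)` → prints [[7, 2, 78], [9, 7]]

Answer: [[7, 2, 78], [9, 7]]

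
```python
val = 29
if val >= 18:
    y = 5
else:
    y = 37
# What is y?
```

Trace:
`val = 29` → val = 29
`if val >= 18: ...` → val >= 18 is True → y = 5
So y = 5

Answer: 5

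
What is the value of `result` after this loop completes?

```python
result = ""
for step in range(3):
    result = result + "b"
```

Repeat 'b' 3 times
`result` takes the values: "" → "b" → "bb" → "bbb"

Answer: "bbb"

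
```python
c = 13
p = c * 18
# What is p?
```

Trace:
`c = 13` → c = 13
`p = c * 18` → p = 234
So p = 234

Answer: 234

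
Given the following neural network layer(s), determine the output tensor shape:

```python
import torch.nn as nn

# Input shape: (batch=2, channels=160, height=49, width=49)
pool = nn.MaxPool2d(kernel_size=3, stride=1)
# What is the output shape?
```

Input: (2, 160, 49, 49) -> Output: (2, 160, 47, 47)

Answer: (2, 160, 47, 47)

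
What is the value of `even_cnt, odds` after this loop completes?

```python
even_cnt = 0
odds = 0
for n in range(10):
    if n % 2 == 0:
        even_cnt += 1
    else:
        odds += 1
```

Count evens and odds in range(10)
`even_cnt, odds` takes the values: (0, 0) → (1, 0) → (1, 1) → (2, 1) → (2, 2) → (3, 2) → (3, 3) → (4, 3) → (4, 4) → (5, 4) → (5, 5)

Answer: 5, 5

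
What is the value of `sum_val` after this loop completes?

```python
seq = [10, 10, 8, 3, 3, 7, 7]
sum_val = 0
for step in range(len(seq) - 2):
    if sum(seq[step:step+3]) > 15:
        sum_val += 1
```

Count windows with sum > 15
`sum_val` takes the values: 0 → 1 → 2 → 3

Answer: 3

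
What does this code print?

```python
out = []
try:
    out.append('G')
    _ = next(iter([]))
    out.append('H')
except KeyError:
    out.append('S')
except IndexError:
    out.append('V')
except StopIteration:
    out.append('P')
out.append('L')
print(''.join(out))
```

Execution trace: 'G' (try body) → 'P' (except StopIteration) → 'L' (after the try/except). Output: GPL

Answer: GPL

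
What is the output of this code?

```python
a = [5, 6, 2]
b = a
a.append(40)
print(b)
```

Key concept: basic list aliasing.
Step by step:
`a = [5, 6, 2]` → a = [5, 6, 2]
`b = a` → b = [5, 6, 2] (same object as a)
`a.append(40)` → a = [5, 6, 2, 40] (same object as b); b = [5, 6, 2, 40] (same object as a)
`print(b)` → prints [5, 6, 2, 40]

Answer: [5, 6, 2, 40]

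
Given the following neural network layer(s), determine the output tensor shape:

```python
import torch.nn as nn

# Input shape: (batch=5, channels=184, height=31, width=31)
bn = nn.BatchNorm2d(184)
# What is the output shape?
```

Input: (5, 184, 31, 31) -> Output: (5, 184, 31, 31)

Answer: (5, 184, 31, 31)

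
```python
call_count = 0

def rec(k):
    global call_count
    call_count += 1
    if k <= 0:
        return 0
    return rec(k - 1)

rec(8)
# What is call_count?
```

Linear recursion stepping by 1: 9 calls from k=8 down to ≤0.

Answer: 9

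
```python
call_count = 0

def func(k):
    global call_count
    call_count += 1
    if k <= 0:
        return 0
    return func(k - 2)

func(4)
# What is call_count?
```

Linear recursion stepping by 2: 3 calls from k=4 down to ≤0.

Answer: 3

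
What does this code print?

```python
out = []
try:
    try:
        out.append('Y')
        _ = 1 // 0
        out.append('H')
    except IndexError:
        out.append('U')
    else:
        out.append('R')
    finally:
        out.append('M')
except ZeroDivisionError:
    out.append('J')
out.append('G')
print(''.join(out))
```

Execution trace: 'Y' (try body) → 'M' (finally) → 'J' (outer except ZeroDivisionError) → 'G' (after the try/except). Output: YMJG

Answer: YMJG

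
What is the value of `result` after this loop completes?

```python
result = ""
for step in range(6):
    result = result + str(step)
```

Concatenate digits 0 to 5
`result` takes the values: "" → "0" → "01" → "012" → "0123" → "01234" → "012345"

Answer: "012345"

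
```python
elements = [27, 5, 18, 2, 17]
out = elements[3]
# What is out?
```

Trace:
`elements = [27, 5, 18, 2, 17]` → elements = [27, 5, 18, 2, 17]
`out = elements[3]` → out = 2
So out = 2

Answer: 2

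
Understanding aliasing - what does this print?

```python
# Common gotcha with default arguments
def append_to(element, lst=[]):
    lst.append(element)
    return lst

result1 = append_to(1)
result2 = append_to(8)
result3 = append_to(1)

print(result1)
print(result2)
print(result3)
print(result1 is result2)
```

Key concept: mutable default argument gotcha.
Step by step:
`result1 = append_to(1)` → result1 = [1]
`result2 = append_to(8)` → result1 = [1, 8] (same object as result2); result2 = [1, 8] (same object as result1)
`result3 = append_to(1)` → result1 = [1, 8, 1] (same object as result2, result3); result2 = [1, 8, 1] (same object as result1, result3); result3 = [1, 8, 1] (same object as result1, result2)
`print(result1)` → prints [1, 8, 1]
`print(result2)` → prints [1, 8, 1]
`print(result3)` → prints [1, 8, 1]
`print(result1 is result2)` → prints True

Answer:
[1, 8, 1]
[1, 8, 1]
[1, 8, 1]
True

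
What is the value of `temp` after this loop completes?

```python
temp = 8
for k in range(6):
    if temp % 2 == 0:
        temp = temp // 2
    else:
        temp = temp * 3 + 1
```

Collatz-style transformation from 8
`temp` takes the values: 8 → 4 → 2 → 1 → 4 → 2 → 1

Answer: 1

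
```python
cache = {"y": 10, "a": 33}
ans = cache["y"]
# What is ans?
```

Trace:
`cache = {"y": 10, "a": 33}` → cache = {'y': 10, 'a': 33}
`ans = cache["y"]` → ans = 10
So ans = 10

Answer: 10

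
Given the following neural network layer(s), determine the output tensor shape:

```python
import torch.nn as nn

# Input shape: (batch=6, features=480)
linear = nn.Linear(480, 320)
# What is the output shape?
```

Input: (6, 480) -> Output: (6, 320)

Answer: (6, 320)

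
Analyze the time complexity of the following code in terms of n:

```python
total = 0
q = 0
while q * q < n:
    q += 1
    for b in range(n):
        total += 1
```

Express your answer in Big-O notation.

Each loop level contributes: √n × n. Multiplying the contributions gives O(n√n).

Answer: O(n√n)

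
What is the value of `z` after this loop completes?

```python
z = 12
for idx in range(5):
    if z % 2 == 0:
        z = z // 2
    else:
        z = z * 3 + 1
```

Collatz-style transformation from 12
`z` takes the values: 12 → 6 → 3 → 10 → 5 → 16

Answer: 16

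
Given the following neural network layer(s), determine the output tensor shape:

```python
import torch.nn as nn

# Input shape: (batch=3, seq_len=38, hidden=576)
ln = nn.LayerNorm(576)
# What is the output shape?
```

Input: (3, 38, 576) -> Output: (3, 38, 576)

Answer: (3, 38, 576)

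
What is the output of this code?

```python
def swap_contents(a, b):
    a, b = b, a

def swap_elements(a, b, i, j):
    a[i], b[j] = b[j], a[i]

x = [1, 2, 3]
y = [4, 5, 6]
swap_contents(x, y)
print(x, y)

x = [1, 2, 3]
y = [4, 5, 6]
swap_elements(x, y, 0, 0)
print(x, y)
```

Key concept: parameter rebinding vs mutation.
Step by step:
`x = [1, 2, 3]` → x = [1, 2, 3]
`y = [4, 5, 6]` → y = [4, 5, 6]
`swap_contents(x, y)` → no visible change to tracked variables
`print(x, y)` → prints [1, 2, 3] [4, 5, 6]
`x = [1, 2, 3]` → x = [1, 2, 3]
`y = [4, 5, 6]` → y = [4, 5, 6]
`swap_elements(x, y, 0, 0)` → x = [4, 2, 3]; y = [1, 5, 6]
`print(x, y)` → prints [4, 2, 3] [1, 5, 6]

Answer:
[1, 2, 3] [4, 5, 6]
[4, 2, 3] [1, 5, 6]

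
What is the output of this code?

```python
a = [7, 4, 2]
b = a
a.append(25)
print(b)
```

Key concept: basic list aliasing.
Step by step:
`a = [7, 4, 2]` → a = [7, 4, 2]
`b = a` → b = [7, 4, 2] (same object as a)
`a.append(25)` → a = [7, 4, 2, 25] (same object as b); b = [7, 4, 2, 25] (same object as a)
`print(b)` → prints [7, 4, 2, 25]

Answer: [7, 4, 2, 25]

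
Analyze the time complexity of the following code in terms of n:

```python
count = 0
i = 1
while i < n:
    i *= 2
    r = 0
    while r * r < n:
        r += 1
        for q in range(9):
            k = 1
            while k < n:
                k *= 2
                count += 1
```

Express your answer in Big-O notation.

Each loop level contributes: log n × √n × 1 × log n. Multiplying the contributions gives O(√n log² n).

Answer: O(√n log² n)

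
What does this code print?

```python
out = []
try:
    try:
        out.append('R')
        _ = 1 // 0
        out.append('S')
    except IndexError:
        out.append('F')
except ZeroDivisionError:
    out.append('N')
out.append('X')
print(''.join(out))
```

Execution trace: 'R' (try body) → 'N' (outer except ZeroDivisionError) → 'X' (after the try/except). Output: RNX

Answer: RNX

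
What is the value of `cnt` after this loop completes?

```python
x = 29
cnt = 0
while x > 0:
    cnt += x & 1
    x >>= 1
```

Count set bits in 29 (binary: 0b11101)
`cnt` takes the values: 0 → 1 → 2 → 3 → 4

Answer: 4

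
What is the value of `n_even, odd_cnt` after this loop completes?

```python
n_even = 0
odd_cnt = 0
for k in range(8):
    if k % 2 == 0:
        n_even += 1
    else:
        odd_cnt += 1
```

Count evens and odds in range(8)
`n_even, odd_cnt` takes the values: (0, 0) → (1, 0) → (1, 1) → (2, 1) → (2, 2) → (3, 2) → (3, 3) → (4, 3) → (4, 4)

Answer: 4, 4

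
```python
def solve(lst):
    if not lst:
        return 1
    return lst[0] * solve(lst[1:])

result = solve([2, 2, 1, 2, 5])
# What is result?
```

Product over [2, 2, 1, 2, 5] = 2 * 2 * 1 * 2 * 5 = 40

Answer: 40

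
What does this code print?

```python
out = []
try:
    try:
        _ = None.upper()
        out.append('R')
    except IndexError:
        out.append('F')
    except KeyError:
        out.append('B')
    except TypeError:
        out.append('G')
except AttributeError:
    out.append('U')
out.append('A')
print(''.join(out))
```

Execution trace: 'U' (outer except AttributeError) → 'A' (after the try/except). Output: UA

Answer: UA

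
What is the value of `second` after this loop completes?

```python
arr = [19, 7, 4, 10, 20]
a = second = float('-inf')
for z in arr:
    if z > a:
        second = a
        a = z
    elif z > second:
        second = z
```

Second largest (with repeats) in [19, 7, 4, 10, 20]
`second` takes the values: -inf → 7 → 10 → 19

Answer: 19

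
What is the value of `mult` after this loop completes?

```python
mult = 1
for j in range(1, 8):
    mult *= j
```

7! = 5040
`mult` takes the values: 1 → 2 → 6 → 24 → 120 → 720 → 5040

Answer: 5040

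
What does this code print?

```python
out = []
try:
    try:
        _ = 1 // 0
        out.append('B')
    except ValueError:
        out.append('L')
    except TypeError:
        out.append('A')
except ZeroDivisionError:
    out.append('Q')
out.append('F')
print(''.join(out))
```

Execution trace: 'Q' (outer except ZeroDivisionError) → 'F' (after the try/except). Output: QF

Answer: QF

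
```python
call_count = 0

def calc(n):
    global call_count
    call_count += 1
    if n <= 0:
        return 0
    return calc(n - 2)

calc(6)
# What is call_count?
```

Linear recursion stepping by 2: 4 calls from n=6 down to ≤0.

Answer: 4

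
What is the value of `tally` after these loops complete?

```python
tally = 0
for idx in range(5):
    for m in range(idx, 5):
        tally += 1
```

Upper triangle: 5 + 4 + ... + 1
`tally` takes the values: 0 → 1 → 2 → 3 → 4 → 5 → 6 → 7 → 8 → 9 → 10 → 11 → 12 → 13 → 14 → 15

Answer: 15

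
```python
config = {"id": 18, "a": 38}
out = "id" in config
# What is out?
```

Trace:
`config = {"id": 18, "a": 38}` → config = {'id': 18, 'a': 38}
`out = "id" in config` → out = True
So out = True

Answer: True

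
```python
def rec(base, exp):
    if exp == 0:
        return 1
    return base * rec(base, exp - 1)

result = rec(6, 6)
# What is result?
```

rec(6, 6) = 6 * 6 * 6 * 6 * 6 * 6 = 46656

Answer: 46656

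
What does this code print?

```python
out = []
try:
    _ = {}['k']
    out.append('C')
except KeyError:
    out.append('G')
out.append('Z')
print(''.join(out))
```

Execution trace: 'G' (except KeyError) → 'Z' (after the try/except). Output: GZ

Answer: GZ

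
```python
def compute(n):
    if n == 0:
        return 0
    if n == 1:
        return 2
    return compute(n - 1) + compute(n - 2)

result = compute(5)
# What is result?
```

Build up from base cases: compute(0)=0, compute(1)=2, compute(2)=2, compute(3)=4, compute(4)=6, compute(5)=10

Answer: 10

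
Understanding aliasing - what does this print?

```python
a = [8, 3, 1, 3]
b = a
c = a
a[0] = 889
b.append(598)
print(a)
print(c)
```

Key concept: multiple aliases.
Step by step:
`a = [8, 3, 1, 3]` → a = [8, 3, 1, 3]
`b = a` → b = [8, 3, 1, 3] (same object as a)
`c = a` → c = [8, 3, 1, 3] (same object as a, b)
`a[0] = 889` → a = [889, 3, 1, 3] (same object as b, c); b = [889, 3, 1, 3] (same object as a, c); c = [889, 3, 1, 3] (same object as a, b)
`b.append(598)` → a = [889, 3, 1, 3, 598] (same object as b, c); b = [889, 3, 1, 3, 598] (same object as a, c); c = [889, 3, 1, 3, 598] (same object as a, b)
`print(a)` → prints [889, 3, 1, 3, 598]
`print(c)` → prints [889, 3, 1, 3, 598]

Answer:
[889, 3, 1, 3, 598]
[889, 3, 1, 3, 598]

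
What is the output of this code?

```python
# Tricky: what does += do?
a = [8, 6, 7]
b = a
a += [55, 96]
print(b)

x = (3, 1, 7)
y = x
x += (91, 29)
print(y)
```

Key concept: += behavior differs for mutable vs immutable.
Step by step:
`a = [8, 6, 7]` → a = [8, 6, 7]
`b = a` → b = [8, 6, 7] (same object as a)
`a += [55, 96]` → a = [8, 6, 7, 55, 96] (same object as b); b = [8, 6, 7, 55, 96] (same object as a)
`print(b)` → prints [8, 6, 7, 55, 96]
`x = (3, 1, 7)` → x = (3, 1, 7)
`y = x` → y = (3, 1, 7)
`x += (91, 29)` → x = (3, 1, 7, 91, 29)
`print(y)` → prints (3, 1, 7)

Answer:
[8, 6, 7, 55, 96]
(3, 1, 7)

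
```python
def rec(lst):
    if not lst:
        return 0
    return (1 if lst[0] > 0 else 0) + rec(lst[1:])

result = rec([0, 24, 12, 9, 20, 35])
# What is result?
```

Count of positive elements in [0, 24, 12, 9, 20, 35] = 5

Answer: 5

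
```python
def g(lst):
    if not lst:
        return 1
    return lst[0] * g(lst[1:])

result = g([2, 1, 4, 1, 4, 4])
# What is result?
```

Product over [2, 1, 4, 1, 4, 4] = 2 * 1 * 4 * 1 * 4 * 4 = 128

Answer: 128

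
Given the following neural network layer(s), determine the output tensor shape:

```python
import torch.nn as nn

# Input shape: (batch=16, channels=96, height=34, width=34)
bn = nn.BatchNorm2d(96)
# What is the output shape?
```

Input: (16, 96, 34, 34) -> Output: (16, 96, 34, 34)

Answer: (16, 96, 34, 34)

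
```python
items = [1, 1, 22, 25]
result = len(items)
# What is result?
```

Trace:
`items = [1, 1, 22, 25]` → items = [1, 1, 22, 25]
`result = len(items)` → result = 4
So result = 4

Answer: 4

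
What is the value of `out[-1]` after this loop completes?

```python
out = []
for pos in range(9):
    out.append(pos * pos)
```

Last element of squares 0 to 8
`out` takes the values: [] → [0] → [0, 1] → [0, 1, 4] → [0, 1, 4, 9] → [0, 1, 4, 9, 16] → [0, 1, 4, 9, 16, 25] → [0, 1, 4, 9, 16, 25, 36] → [0, 1, 4, 9, 16, 25, 36, 49] → [0, 1, 4, 9, 16, 25, 36, 49, 64]
So `out[-1]` = 64

Answer: 64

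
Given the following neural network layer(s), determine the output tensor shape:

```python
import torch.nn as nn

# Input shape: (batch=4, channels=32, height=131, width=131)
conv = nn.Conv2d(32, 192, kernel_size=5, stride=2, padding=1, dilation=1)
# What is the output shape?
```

Input: (4, 32, 131, 131) -> Output: (4, 192, 65, 65)

Answer: (4, 192, 65, 65)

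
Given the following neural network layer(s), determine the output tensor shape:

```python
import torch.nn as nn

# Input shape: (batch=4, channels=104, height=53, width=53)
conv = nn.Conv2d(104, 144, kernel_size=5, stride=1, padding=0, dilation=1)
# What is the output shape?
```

Input: (4, 104, 53, 53) -> Output: (4, 144, 49, 49)

Answer: (4, 144, 49, 49)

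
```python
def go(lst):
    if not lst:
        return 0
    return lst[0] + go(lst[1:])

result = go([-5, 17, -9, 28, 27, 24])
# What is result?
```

(-5) + 17 + (-9) + 28 + 27 + 24 + 0 = 82

Answer: 82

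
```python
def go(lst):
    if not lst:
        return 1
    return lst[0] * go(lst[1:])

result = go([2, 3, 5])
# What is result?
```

Product over [2, 3, 5] = 2 * 3 * 5 = 30

Answer: 30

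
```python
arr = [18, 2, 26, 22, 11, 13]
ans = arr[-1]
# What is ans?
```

Trace:
`arr = [18, 2, 26, 22, 11, 13]` → arr = [18, 2, 26, 22, 11, 13]
`ans = arr[-1]` → ans = 13
So ans = 13

Answer: 13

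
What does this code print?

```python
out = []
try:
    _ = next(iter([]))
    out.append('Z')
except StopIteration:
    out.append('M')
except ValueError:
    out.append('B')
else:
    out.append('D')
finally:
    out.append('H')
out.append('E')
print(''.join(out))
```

Execution trace: 'M' (except StopIteration) → 'H' (finally) → 'E' (after the try/except). Output: MHE

Answer: MHE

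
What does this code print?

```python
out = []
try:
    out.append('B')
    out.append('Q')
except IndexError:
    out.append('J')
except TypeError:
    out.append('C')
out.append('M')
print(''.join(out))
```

Execution trace: 'B' (try body) → 'Q' (try body, no exception) → 'M' (after the try/except). Output: BQM

Answer: BQM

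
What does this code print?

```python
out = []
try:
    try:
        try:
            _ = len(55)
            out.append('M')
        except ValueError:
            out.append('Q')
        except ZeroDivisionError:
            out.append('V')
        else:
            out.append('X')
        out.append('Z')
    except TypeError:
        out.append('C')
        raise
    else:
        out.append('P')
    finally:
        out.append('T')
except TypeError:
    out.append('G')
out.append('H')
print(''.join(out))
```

Execution trace: 'C' (except TypeError) → 'T' (finally) → 'G' (outer except TypeError) → 'H' (after the try/except). Output: CTGH

Answer: CTGH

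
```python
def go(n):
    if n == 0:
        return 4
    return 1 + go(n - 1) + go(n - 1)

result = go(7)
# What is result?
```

go(n) = 1 + 2·go(n-1), go(0)=4. Closed form: (4+1)·2^7 - 1 = 639.

Answer: 639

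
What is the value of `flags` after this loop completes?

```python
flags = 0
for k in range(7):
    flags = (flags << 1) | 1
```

Build 7 consecutive 1-bits: 0b1111111
`flags` takes the values: 0 → 1 → 3 → 7 → 15 → 31 → 63 → 127

Answer: 127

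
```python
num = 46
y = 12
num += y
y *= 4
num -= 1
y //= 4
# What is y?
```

Trace:
`num = 46` → num = 46
`y = 12` → y = 12
`num += y` → num = 58
`y *= 4` → y = 48
`num -= 1` → num = 57
`y //= 4` → y = 12
So y = 12

Answer: 12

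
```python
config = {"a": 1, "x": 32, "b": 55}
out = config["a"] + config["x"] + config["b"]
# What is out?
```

Trace:
`config = {"a": 1, "x": 32, "b": 55}` → config = {'a': 1, 'x': 32, 'b': 55}
`out = config["a"] + config["x"] + config["b"]` → out = 88
So out = 88

Answer: 88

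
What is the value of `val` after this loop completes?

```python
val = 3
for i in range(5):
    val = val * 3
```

Multiply by 3, 5 times: 3 * 3^5 = 729
`val` takes the values: 3 → 9 → 27 → 81 → 243 → 729

Answer: 729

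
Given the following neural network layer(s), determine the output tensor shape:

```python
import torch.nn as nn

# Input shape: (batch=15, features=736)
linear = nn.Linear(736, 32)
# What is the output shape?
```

Input: (15, 736) -> Output: (15, 32)

Answer: (15, 32)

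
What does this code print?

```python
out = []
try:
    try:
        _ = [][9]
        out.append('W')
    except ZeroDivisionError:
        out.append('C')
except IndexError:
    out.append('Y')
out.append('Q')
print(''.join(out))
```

Execution trace: 'Y' (outer except IndexError) → 'Q' (after the try/except). Output: YQ

Answer: YQ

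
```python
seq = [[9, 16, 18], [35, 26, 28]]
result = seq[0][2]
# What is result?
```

Trace:
`seq = [[9, 16, 18], [35, 26, 28]]` → seq = [[9, 16, 18], [35, 26, 28]]
`result = seq[0][2]` → result = 18
So result = 18

Answer: 18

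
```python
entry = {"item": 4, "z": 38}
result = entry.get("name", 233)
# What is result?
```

Trace:
`entry = {"item": 4, "z": 38}` → entry = {'item': 4, 'z': 38}
`result = entry.get("name", 233)` → result = 233
So result = 233

Answer: 233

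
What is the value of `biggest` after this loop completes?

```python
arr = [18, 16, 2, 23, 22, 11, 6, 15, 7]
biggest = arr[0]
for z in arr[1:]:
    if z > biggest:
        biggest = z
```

Maximum of [18, 16, 2, 23, 22, 11, 6, 15, 7]
`biggest` takes the values: 18 → 23

Answer: 23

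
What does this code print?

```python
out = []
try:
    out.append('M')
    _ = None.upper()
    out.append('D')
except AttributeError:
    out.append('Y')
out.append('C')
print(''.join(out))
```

Execution trace: 'M' (try body) → 'Y' (except AttributeError) → 'C' (after the try/except). Output: MYC

Answer: MYC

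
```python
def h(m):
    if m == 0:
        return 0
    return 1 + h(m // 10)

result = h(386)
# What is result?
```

Count of digits of 386: 3

Answer: 3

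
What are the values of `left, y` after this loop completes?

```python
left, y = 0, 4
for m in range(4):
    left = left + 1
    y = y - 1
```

left goes 0→4, y goes 4→0
`left, y` takes the values: (0, 4) → (1, 4) → (1, 3) → (2, 3) → (2, 2) → (3, 2) → (3, 1) → (4, 1) → (4, 0)

Answer: 4, 0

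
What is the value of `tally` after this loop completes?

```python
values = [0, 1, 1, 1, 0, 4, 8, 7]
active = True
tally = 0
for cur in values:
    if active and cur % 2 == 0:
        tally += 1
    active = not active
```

Count even values at even positions
`tally` takes the values: 0 → 1 → 2 → 3

Answer: 3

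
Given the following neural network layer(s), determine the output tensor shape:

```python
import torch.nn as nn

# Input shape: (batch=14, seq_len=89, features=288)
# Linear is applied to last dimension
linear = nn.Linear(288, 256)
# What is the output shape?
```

Input: (14, 89, 288) -> Output: (14, 89, 256)

Answer: (14, 89, 256)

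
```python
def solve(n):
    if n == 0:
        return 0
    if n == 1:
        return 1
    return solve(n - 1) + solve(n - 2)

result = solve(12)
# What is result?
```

Build up from base cases: solve(0)=0, solve(1)=1, solve(2)=1, solve(3)=2, solve(4)=3, solve(5)=5, solve(6)=8, ..., solve(12)=144

Answer: 144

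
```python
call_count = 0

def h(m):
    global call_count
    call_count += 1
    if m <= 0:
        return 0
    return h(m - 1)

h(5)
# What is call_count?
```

Linear recursion stepping by 1: 6 calls from m=5 down to ≤0.

Answer: 6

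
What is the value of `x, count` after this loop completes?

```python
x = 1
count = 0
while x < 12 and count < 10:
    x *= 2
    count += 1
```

Double until >= 12 or 10 iterations
`x, count` takes the values: (1, 0) → (2, 0) → (2, 1) → (4, 1) → (4, 2) → (8, 2) → (8, 3) → (16, 3) → (16, 4)

Answer: 16, 4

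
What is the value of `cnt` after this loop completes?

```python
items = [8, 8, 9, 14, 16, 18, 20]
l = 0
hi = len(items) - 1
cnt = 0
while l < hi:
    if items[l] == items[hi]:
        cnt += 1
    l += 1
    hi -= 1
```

Count matching pairs from ends
`cnt` takes the values: 0

Answer: 0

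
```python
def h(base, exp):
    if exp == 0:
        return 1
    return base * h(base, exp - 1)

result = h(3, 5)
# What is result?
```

h(3, 5) = 3 * 3 * 3 * 3 * 3 = 243

Answer: 243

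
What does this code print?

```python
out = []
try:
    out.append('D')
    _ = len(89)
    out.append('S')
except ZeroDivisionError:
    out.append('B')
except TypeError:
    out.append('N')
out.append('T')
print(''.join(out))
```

Execution trace: 'D' (try body) → 'N' (except TypeError) → 'T' (after the try/except). Output: DNT

Answer: DNT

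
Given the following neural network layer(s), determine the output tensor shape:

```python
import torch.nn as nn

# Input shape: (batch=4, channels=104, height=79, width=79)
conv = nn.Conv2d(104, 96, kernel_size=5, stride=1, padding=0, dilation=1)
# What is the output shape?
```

Input: (4, 104, 79, 79) -> Output: (4, 96, 75, 75)

Answer: (4, 96, 75, 75)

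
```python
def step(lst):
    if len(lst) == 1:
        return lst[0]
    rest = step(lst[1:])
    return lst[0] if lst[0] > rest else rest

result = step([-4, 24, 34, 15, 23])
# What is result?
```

Recursive max over [-4, 24, 34, 15, 23] = 34

Answer: 34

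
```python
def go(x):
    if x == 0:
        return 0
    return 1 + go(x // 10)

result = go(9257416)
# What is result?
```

Count of digits of 9257416: 7

Answer: 7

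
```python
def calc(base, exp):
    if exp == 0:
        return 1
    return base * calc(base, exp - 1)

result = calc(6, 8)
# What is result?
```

calc(6, 8) = 6 * 6 * 6 * 6 * 6 * 6 * 6 * 6 = 1679616

Answer: 1679616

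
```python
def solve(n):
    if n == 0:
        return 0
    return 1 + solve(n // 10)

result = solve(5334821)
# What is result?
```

Count of digits of 5334821: 7

Answer: 7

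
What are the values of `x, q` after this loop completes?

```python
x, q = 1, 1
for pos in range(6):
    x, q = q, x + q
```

Fibonacci: after 6 iterations
`x, q` takes the values: (1, 1) → (1, 2) → (2, 3) → (3, 5) → (5, 8) → (8, 13) → (13, 21)

Answer: 13, 21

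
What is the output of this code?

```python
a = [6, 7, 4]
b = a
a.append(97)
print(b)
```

Key concept: basic list aliasing.
Step by step:
`a = [6, 7, 4]` → a = [6, 7, 4]
`b = a` → b = [6, 7, 4] (same object as a)
`a.append(97)` → a = [6, 7, 4, 97] (same object as b); b = [6, 7, 4, 97] (same object as a)
`print(b)` → prints [6, 7, 4, 97]

Answer: [6, 7, 4, 97]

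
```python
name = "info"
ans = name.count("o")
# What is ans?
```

Trace:
`name = "info"` → name = 'info'
`ans = name.count("o")` → ans = 1
So ans = 1

Answer: 1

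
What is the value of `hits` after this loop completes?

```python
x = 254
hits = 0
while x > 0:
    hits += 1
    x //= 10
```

Count digits by repeated division by 10
`hits` takes the values: 0 → 1 → 2 → 3

Answer: 3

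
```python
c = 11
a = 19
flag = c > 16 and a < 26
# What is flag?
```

Trace:
`c = 11` → c = 11
`a = 19` → a = 19
`flag = c > 16 and a < 26` → flag = False
So flag = False

Answer: False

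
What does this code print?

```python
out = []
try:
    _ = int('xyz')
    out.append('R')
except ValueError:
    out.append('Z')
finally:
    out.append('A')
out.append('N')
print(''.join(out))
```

Execution trace: 'Z' (except ValueError) → 'A' (finally) → 'N' (after the try/except). Output: ZAN

Answer: ZAN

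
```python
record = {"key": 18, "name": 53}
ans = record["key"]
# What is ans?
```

Trace:
`record = {"key": 18, "name": 53}` → record = {'key': 18, 'name': 53}
`ans = record["key"]` → ans = 18
So ans = 18

Answer: 18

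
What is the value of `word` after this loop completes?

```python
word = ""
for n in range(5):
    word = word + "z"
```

Repeat 'z' 5 times
`word` takes the values: "" → "z" → "zz" → "zzz" → "zzzz" → "zzzzz"

Answer: "zzzzz"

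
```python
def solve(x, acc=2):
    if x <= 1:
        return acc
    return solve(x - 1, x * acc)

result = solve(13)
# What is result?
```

Accumulator trace (n, acc): (13, 2) -> (12, 26) -> (11, 312) -> (10, 3432) -> (9, 34320) -> (8, 308880) -> (7, 2471040) -> (6, 17297280) -> (5, 103783680) -> (4, 518918400) -> (3, 2075673600) -> (2, 6227020800) -> (1, 12454041600) -> return 12454041600

Answer: 12454041600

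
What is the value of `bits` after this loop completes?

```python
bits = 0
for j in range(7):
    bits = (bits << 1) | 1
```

Build 7 consecutive 1-bits: 0b1111111
`bits` takes the values: 0 → 1 → 3 → 7 → 15 → 31 → 63 → 127

Answer: 127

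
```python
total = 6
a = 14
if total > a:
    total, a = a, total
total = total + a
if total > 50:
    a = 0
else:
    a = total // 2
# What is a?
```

Trace:
`total = 6` → total = 6
`a = 14` → a = 14
`if total > a: ...` → total > a is False → no variable changes
`total = total + a` → total = 20
`if total > 50: ...` → total > 50 is False, take else branch → a = 10
So a = 10

Answer: 10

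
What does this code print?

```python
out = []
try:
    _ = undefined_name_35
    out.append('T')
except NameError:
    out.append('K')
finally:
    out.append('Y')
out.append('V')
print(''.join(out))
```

Execution trace: 'K' (except NameError) → 'Y' (finally) → 'V' (after the try/except). Output: KYV

Answer: KYV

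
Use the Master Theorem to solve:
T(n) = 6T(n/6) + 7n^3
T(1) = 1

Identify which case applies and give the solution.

a=6, b=6, f(n)=7n^3. log_6(6) = 1. Since c=3 > 1 and the regularity condition holds (6(n/6)^3 = (6/6^3)n^3 with 6/6^3 < 1), Case 3 applies: T(n) = Θ(f(n)) = O(n^3).

Answer: O(n^3) - Case 3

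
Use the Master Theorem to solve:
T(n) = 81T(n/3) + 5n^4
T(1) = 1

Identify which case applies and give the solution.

a=81, b=3, f(n)=5n^4. log_3(81) = 4. Since c=4 = 4, Case 2 applies: T(n) = Θ(n^log_b(a) · log n) = O(n^4 log n).

Answer: O(n^4 log n) - Case 2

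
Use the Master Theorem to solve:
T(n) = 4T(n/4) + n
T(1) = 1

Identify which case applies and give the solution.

a=4, b=4, f(n)=n. log_4(4) = 1. Since c=1 = 1, Case 2 applies: T(n) = Θ(n^log_b(a) · log n) = O(n log n).

Answer: O(n log n) - Case 2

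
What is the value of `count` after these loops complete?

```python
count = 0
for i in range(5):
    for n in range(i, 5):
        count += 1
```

Upper triangle: 5 + 4 + ... + 1
`count` takes the values: 0 → 1 → 2 → 3 → 4 → 5 → 6 → 7 → 8 → 9 → 10 → 11 → 12 → 13 → 14 → 15

Answer: 15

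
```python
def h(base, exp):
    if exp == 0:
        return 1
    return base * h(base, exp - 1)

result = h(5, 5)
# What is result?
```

h(5, 5) = 5 * 5 * 5 * 5 * 5 = 3125

Answer: 3125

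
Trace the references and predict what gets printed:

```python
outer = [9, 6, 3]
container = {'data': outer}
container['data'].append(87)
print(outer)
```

Key concept: dict holds reference to list.
Step by step:
`outer = [9, 6, 3]` → outer = [9, 6, 3]
`container = {'data': outer}` → container = {'data': [9, 6, 3]}
`container['data'].append(87)` → outer = [9, 6, 3, 87]; container = {'data': [9, 6, 3, 87]}
`print(outer)` → prints [9, 6, 3, 87]

Answer: [9, 6, 3, 87]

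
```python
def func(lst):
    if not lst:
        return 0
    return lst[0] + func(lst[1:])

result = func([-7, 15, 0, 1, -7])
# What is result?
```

(-7) + 15 + 0 + 1 + (-7) + 0 = 2

Answer: 2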